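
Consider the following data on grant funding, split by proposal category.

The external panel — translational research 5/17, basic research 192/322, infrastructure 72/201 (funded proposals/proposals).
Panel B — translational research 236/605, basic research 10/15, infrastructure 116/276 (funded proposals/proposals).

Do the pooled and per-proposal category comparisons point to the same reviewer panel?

No

Translational research: the external panel 5/17 = 29.4%, Panel B 236/605 = 39.0% → Panel B
Basic research: the external panel 192/322 = 59.6%, Panel B 10/15 = 66.7% → Panel B
Infrastructure: the external panel 72/201 = 35.8%, Panel B 116/276 = 42.0% → Panel B
Overall: the external panel 269/540 = 49.8%, Panel B 362/896 = 40.4% → the external panel
Panel B wins each proposal group but the external panel wins overall — the comparison reverses. Panel B's proposals skew toward translational research, which has a lower base rate.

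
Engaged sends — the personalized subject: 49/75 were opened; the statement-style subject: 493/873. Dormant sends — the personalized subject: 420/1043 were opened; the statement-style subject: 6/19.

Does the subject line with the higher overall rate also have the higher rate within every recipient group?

Engaged: the personalized subject 49/75 = 65.3%, the statement-style subject 493/873 = 56.5% → the personalized subject
Dormant: the personalized subject 420/1043 = 40.3%, the statement-style subject 6/19 = 31.6% → the personalized subject
Overall: the personalized subject 469/1118 = 41.9%, the statement-style subject 499/892 = 55.9% → the statement-style subject
The personalized subject wins each recipient group but the statement-style subject wins overall — the comparison reverses. The personalized subject's sends skew toward dormant, which has a lower base rate.

No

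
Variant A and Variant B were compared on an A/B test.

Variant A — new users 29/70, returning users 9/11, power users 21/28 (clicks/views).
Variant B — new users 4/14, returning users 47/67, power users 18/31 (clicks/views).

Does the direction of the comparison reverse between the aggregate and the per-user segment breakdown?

Yes

New users: Variant A 29/70 = 41.4%, Variant B 4/14 = 28.6% → Variant A
Returning users: Variant A 9/11 = 81.8%, Variant B 47/67 = 70.1% → Variant A
Power users: Variant A 21/28 = 75.0%, Variant B 18/31 = 58.1% → Variant A
Overall: Variant A 59/109 = 54.1%, Variant B 69/112 = 61.6% → Variant B
Variant A wins each user group but Variant B wins overall — the comparison reverses. Variant A's views skew toward new users, which has a lower base rate.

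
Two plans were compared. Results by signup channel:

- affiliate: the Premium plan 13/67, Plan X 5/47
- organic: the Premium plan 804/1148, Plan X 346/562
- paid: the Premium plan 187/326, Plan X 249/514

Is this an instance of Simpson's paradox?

No

Affiliate: the Premium plan 13/67 = 19.4%, Plan X 5/47 = 10.6% → the Premium plan
Organic: the Premium plan 804/1148 = 70.0%, Plan X 346/562 = 61.6% → the Premium plan
Paid: the Premium plan 187/326 = 57.4%, Plan X 249/514 = 48.4% → the Premium plan
Overall: the Premium plan 1004/1541 = 65.2%, Plan X 600/1123 = 53.4% → the Premium plan
The Premium plan wins overall and in every signup group — no reversal.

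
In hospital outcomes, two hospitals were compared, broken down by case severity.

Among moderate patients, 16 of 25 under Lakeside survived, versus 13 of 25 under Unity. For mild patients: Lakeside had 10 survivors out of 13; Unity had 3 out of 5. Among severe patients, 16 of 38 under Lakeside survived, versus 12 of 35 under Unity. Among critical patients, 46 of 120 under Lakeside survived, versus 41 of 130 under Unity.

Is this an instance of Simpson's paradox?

Moderate: Lakeside 16/25 = 64.0%, Unity 13/25 = 52.0% → Lakeside
Mild: Lakeside 10/13 = 76.9%, Unity 3/5 = 60.0% → Lakeside
Severe: Lakeside 16/38 = 42.1%, Unity 12/35 = 34.3% → Lakeside
Critical: Lakeside 46/120 = 38.3%, Unity 41/130 = 31.5% → Lakeside
Overall: Lakeside 88/196 = 44.9%, Unity 69/195 = 35.4% → Lakeside
Lakeside wins overall and in every case group — no reversal.

No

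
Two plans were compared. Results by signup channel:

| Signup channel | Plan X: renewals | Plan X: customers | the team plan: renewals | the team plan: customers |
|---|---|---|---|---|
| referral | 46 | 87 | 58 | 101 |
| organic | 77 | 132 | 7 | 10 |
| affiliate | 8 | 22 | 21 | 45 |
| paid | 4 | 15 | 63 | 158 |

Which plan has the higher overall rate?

Plan X

Referral: Plan X 46/87 = 52.9%, the team plan 58/101 = 57.4% → the team plan
Organic: Plan X 77/132 = 58.3%, the team plan 7/10 = 70.0% → the team plan
Affiliate: Plan X 8/22 = 36.4%, the team plan 21/45 = 46.7% → the team plan
Paid: Plan X 4/15 = 26.7%, the team plan 63/158 = 39.9% → the team plan
Overall: Plan X 135/256 = 52.7%, the team plan 149/314 = 47.5% → Plan X
(The team plan wins every signup group but Plan X wins overall — the team plan's customers skew toward the low-rate paid group.)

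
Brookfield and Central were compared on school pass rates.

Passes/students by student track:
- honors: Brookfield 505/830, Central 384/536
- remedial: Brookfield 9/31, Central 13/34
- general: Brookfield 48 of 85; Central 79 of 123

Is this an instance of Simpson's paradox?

Honors: Brookfield 505/830 = 60.8%, Central 384/536 = 71.6% → Central
Remedial: Brookfield 9/31 = 29.0%, Central 13/34 = 38.2% → Central
General: Brookfield 48/85 = 56.5%, Central 79/123 = 64.2% → Central
Overall: Brookfield 562/946 = 59.4%, Central 476/693 = 68.7% → Central
Central wins overall and in every student group — no reversal.

No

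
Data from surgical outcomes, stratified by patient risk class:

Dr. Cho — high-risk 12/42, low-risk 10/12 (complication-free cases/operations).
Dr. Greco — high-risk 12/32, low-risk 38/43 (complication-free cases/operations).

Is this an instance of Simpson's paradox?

No

High-risk: Dr. Cho 12/42 = 28.6%, Dr. Greco 12/32 = 37.5% → Dr. Greco
Low-risk: Dr. Cho 10/12 = 83.3%, Dr. Greco 38/43 = 88.4% → Dr. Greco
Overall: Dr. Cho 22/54 = 40.7%, Dr. Greco 50/75 = 66.7% → Dr. Greco
Dr. Greco wins overall and in every patient risk group — no reversal.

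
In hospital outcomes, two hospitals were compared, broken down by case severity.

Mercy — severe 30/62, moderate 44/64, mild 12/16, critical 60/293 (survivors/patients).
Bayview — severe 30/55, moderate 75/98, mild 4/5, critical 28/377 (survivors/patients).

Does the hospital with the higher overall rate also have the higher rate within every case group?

Severe: Mercy 30/62 = 48.4%, Bayview 30/55 = 54.5% → Bayview
Moderate: Mercy 44/64 = 68.8%, Bayview 75/98 = 76.5% → Bayview
Mild: Mercy 12/16 = 75.0%, Bayview 4/5 = 80.0% → Bayview
Critical: Mercy 60/293 = 20.5%, Bayview 28/377 = 7.4% → Mercy
Overall: Mercy 146/435 = 33.6%, Bayview 137/535 = 25.6% → Mercy
Neither sweeps: Mercy wins 1 of 4 groups, Bayview wins 3. Mercy wins overall but not every group — no Simpson reversal.

No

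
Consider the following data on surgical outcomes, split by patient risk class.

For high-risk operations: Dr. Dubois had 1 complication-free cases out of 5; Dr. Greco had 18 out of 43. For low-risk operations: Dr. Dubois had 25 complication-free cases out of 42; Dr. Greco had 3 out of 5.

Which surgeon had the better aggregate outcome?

Dr. Dubois

High-risk: Dr. Dubois 1/5 = 20.0%, Dr. Greco 18/43 = 41.9% → Dr. Greco
Low-risk: Dr. Dubois 25/42 = 59.5%, Dr. Greco 3/5 = 60.0% → Dr. Greco
Overall: Dr. Dubois 26/47 = 55.3%, Dr. Greco 21/48 = 43.8% → Dr. Dubois
(Dr. Greco wins every patient risk group but Dr. Dubois wins overall — Dr. Greco's operations skew toward the low-rate high-risk group.)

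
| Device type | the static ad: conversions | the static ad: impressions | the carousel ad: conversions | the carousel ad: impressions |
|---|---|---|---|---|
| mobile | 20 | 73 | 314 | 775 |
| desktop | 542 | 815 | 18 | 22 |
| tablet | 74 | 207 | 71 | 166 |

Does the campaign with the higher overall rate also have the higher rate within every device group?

No

Mobile: the static ad 20/73 = 27.4%, the carousel ad 314/775 = 40.5% → the carousel ad
Desktop: the static ad 542/815 = 66.5%, the carousel ad 18/22 = 81.8% → the carousel ad
Tablet: the static ad 74/207 = 35.7%, the carousel ad 71/166 = 42.8% → the carousel ad
Overall: the static ad 636/1095 = 58.1%, the carousel ad 403/963 = 41.8% → the static ad
The carousel ad wins each device group but the static ad wins overall — the comparison reverses. The carousel ad's impressions skew toward mobile, which has a lower base rate.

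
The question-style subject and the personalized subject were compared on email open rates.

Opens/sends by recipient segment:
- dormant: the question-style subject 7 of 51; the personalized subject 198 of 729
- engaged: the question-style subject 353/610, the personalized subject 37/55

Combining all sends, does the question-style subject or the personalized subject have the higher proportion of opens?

the question-style subject

Dormant: the question-style subject 7/51 = 13.7%, the personalized subject 198/729 = 27.2% → the personalized subject
Engaged: the question-style subject 353/610 = 57.9%, the personalized subject 37/55 = 67.3% → the personalized subject
Overall: the question-style subject 360/661 = 54.5%, the personalized subject 235/784 = 30.0% → the question-style subject
(The personalized subject wins every recipient group but the question-style subject wins overall — the personalized subject's sends skew toward the low-rate dormant group.)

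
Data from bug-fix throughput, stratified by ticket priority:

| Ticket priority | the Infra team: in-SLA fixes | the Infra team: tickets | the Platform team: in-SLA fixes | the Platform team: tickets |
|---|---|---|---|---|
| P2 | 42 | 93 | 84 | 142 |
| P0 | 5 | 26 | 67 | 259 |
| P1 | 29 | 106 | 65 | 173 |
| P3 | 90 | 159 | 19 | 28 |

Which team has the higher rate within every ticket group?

the Platform team

P2: the Infra team 42/93 = 45.2%, the Platform team 84/142 = 59.2% → the Platform team
P0: the Infra team 5/26 = 19.2%, the Platform team 67/259 = 25.9% → the Platform team
P1: the Infra team 29/106 = 27.4%, the Platform team 65/173 = 37.6% → the Platform team
P3: the Infra team 90/159 = 56.6%, the Platform team 19/28 = 67.9% → the Platform team
The Platform team has the higher rate in all 4 groups.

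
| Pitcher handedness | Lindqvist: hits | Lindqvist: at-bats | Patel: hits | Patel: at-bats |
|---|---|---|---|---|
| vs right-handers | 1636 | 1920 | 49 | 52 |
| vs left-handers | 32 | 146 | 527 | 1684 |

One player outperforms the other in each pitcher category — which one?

Vs right-handers: Lindqvist 1636/1920 = 85.2%, Patel 49/52 = 94.2% → Patel
Vs left-handers: Lindqvist 32/146 = 21.9%, Patel 527/1684 = 31.3% → Patel
Patel has the higher rate in both groups.

Patel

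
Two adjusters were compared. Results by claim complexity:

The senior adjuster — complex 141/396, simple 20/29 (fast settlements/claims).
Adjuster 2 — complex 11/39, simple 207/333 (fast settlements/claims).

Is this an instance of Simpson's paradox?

Complex: the senior adjuster 141/396 = 35.6%, Adjuster 2 11/39 = 28.2% → the senior adjuster
Simple: the senior adjuster 20/29 = 69.0%, Adjuster 2 207/333 = 62.2% → the senior adjuster
Overall: the senior adjuster 161/425 = 37.9%, Adjuster 2 218/372 = 58.6% → Adjuster 2
The senior adjuster wins each claim group but Adjuster 2 wins overall — the comparison reverses. The senior adjuster's claims skew toward complex, which has a lower base rate.

Yes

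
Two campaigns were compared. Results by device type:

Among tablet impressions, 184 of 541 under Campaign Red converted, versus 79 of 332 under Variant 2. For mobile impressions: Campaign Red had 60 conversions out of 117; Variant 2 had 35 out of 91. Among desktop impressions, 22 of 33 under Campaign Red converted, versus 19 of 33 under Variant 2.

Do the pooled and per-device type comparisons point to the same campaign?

Tablet: Campaign Red 184/541 = 34.0%, Variant 2 79/332 = 23.8% → Campaign Red
Mobile: Campaign Red 60/117 = 51.3%, Variant 2 35/91 = 38.5% → Campaign Red
Desktop: Campaign Red 22/33 = 66.7%, Variant 2 19/33 = 57.6% → Campaign Red
Overall: Campaign Red 266/691 = 38.5%, Variant 2 133/456 = 29.2% → Campaign Red
Campaign Red wins overall and in every device group — no reversal.

Yes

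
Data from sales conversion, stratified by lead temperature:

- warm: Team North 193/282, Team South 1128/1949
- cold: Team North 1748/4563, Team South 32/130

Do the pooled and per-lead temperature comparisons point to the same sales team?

No

Warm: Team North 193/282 = 68.4%, Team South 1128/1949 = 57.9% → Team North
Cold: Team North 1748/4563 = 38.3%, Team South 32/130 = 24.6% → Team North
Overall: Team North 1941/4845 = 40.1%, Team South 1160/2079 = 55.8% → Team South
Team North wins each lead group but Team South wins overall — the comparison reverses. Team North's leads skew toward cold, which has a lower base rate.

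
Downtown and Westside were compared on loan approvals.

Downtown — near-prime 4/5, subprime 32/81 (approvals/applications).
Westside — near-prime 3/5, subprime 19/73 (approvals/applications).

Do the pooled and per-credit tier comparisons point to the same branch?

Near-prime: Downtown 4/5 = 80.0%, Westside 3/5 = 60.0% → Downtown
Subprime: Downtown 32/81 = 39.5%, Westside 19/73 = 26.0% → Downtown
Overall: Downtown 36/86 = 41.9%, Westside 22/78 = 28.2% → Downtown
Downtown wins overall and in every credit group — no reversal.

Yes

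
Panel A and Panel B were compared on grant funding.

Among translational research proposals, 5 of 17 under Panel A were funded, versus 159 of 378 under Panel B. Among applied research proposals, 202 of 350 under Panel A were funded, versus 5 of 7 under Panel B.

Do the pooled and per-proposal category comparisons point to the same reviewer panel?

No

Translational research: Panel A 5/17 = 29.4%, Panel B 159/378 = 42.1% → Panel B
Applied research: Panel A 202/350 = 57.7%, Panel B 5/7 = 71.4% → Panel B
Overall: Panel A 207/367 = 56.4%, Panel B 164/385 = 42.6% → Panel A
Panel B wins each proposal group but Panel A wins overall — the comparison reverses. Panel B's proposals skew toward translational research, which has a lower base rate.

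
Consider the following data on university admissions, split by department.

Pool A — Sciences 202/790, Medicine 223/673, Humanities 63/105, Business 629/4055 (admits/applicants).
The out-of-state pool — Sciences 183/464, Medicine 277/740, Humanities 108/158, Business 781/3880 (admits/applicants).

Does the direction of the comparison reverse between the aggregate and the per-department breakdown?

Sciences: Pool A 202/790 = 25.6%, the out-of-state pool 183/464 = 39.4% → the out-of-state pool
Medicine: Pool A 223/673 = 33.1%, the out-of-state pool 277/740 = 37.4% → the out-of-state pool
Humanities: Pool A 63/105 = 60.0%, the out-of-state pool 108/158 = 68.4% → the out-of-state pool
Business: Pool A 629/4055 = 15.5%, the out-of-state pool 781/3880 = 20.1% → the out-of-state pool
Overall: Pool A 1117/5623 = 19.9%, the out-of-state pool 1349/5242 = 25.7% → the out-of-state pool
The out-of-state pool wins overall and in every department group — no reversal.

No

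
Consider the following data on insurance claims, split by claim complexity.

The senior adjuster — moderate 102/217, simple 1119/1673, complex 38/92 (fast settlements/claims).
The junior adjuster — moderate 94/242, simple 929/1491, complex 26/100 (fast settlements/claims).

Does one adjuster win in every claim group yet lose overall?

Moderate: the senior adjuster 102/217 = 47.0%, the junior adjuster 94/242 = 38.8% → the senior adjuster
Simple: the senior adjuster 1119/1673 = 66.9%, the junior adjuster 929/1491 = 62.3% → the senior adjuster
Complex: the senior adjuster 38/92 = 41.3%, the junior adjuster 26/100 = 26.0% → the senior adjuster
Overall: the senior adjuster 1259/1982 = 63.5%, the junior adjuster 1049/1833 = 57.2% → the senior adjuster
The senior adjuster wins overall and in every claim group — no reversal.

No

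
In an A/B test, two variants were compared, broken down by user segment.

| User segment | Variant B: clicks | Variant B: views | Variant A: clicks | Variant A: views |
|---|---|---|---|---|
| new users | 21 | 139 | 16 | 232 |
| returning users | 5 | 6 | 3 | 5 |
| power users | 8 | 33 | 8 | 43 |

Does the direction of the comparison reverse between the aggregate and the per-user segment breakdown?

No

New users: Variant B 21/139 = 15.1%, Variant A 16/232 = 6.9% → Variant B
Returning users: Variant B 5/6 = 83.3%, Variant A 3/5 = 60.0% → Variant B
Power users: Variant B 8/33 = 24.2%, Variant A 8/43 = 18.6% → Variant B
Overall: Variant B 34/178 = 19.1%, Variant A 27/280 = 9.6% → Variant B
Variant B wins overall and in every user group — no reversal.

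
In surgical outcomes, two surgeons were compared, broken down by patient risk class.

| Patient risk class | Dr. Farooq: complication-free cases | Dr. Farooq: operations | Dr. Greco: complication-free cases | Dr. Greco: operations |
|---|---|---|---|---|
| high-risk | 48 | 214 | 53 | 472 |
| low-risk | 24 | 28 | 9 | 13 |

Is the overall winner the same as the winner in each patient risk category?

Yes

High-risk: Dr. Farooq 48/214 = 22.4%, Dr. Greco 53/472 = 11.2% → Dr. Farooq
Low-risk: Dr. Farooq 24/28 = 85.7%, Dr. Greco 9/13 = 69.2% → Dr. Farooq
Overall: Dr. Farooq 72/242 = 29.8%, Dr. Greco 62/485 = 12.8% → Dr. Farooq
Dr. Farooq wins overall and in every patient risk group — no reversal.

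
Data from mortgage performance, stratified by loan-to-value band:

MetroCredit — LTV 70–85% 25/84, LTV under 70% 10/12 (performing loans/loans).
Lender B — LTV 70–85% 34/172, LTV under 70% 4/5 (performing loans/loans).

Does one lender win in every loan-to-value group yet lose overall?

No

LTV 70–85%: MetroCredit 25/84 = 29.8%, Lender B 34/172 = 19.8% → MetroCredit
LTV under 70%: MetroCredit 10/12 = 83.3%, Lender B 4/5 = 80.0% → MetroCredit
Overall: MetroCredit 35/96 = 36.5%, Lender B 38/177 = 21.5% → MetroCredit
MetroCredit wins overall and in every loan-to-value group — no reversal.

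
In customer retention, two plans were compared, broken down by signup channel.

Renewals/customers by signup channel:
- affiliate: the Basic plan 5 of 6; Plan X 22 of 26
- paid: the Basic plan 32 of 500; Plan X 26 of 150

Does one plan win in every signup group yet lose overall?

Affiliate: the Basic plan 5/6 = 83.3%, Plan X 22/26 = 84.6% → Plan X
Paid: the Basic plan 32/500 = 6.4%, Plan X 26/150 = 17.3% → Plan X
Overall: the Basic plan 37/506 = 7.3%, Plan X 48/176 = 27.3% → Plan X
Plan X wins overall and in every signup group — no reversal.

No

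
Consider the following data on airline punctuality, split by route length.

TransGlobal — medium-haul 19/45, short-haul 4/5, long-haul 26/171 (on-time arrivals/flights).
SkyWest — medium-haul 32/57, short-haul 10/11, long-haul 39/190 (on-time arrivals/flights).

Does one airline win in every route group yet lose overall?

Medium-haul: TransGlobal 19/45 = 42.2%, SkyWest 32/57 = 56.1% → SkyWest
Short-haul: TransGlobal 4/5 = 80.0%, SkyWest 10/11 = 90.9% → SkyWest
Long-haul: TransGlobal 26/171 = 15.2%, SkyWest 39/190 = 20.5% → SkyWest
Overall: TransGlobal 49/221 = 22.2%, SkyWest 81/258 = 31.4% → SkyWest
SkyWest wins overall and in every route group — no reversal.

No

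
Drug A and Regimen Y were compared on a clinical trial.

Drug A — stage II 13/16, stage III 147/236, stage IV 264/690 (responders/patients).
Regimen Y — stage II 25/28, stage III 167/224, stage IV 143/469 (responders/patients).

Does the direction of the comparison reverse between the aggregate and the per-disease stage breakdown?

No

Stage II: Drug A 13/16 = 81.2%, Regimen Y 25/28 = 89.3% → Regimen Y
Stage III: Drug A 147/236 = 62.3%, Regimen Y 167/224 = 74.6% → Regimen Y
Stage IV: Drug A 264/690 = 38.3%, Regimen Y 143/469 = 30.5% → Drug A
Overall: Drug A 424/942 = 45.0%, Regimen Y 335/721 = 46.5% → Regimen Y
Neither sweeps: Drug A wins 1 of 3 groups, Regimen Y wins 2. Regimen Y wins overall but not every group — no Simpson reversal.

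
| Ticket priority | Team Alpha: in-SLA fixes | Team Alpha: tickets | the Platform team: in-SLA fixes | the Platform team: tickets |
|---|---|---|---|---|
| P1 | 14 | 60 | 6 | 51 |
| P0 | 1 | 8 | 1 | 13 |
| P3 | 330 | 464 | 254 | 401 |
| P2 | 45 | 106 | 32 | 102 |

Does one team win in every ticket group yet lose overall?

P1: Team Alpha 14/60 = 23.3%, the Platform team 6/51 = 11.8% → Team Alpha
P0: Team Alpha 1/8 = 12.5%, the Platform team 1/13 = 7.7% → Team Alpha
P3: Team Alpha 330/464 = 71.1%, the Platform team 254/401 = 63.3% → Team Alpha
P2: Team Alpha 45/106 = 42.5%, the Platform team 32/102 = 31.4% → Team Alpha
Overall: Team Alpha 390/638 = 61.1%, the Platform team 293/567 = 51.7% → Team Alpha
Team Alpha wins overall and in every ticket group — no reversal.

No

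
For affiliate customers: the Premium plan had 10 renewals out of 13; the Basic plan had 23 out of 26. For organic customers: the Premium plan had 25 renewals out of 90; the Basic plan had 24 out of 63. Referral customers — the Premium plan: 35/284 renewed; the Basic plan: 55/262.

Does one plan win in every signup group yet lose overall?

Affiliate: the Premium plan 10/13 = 76.9%, the Basic plan 23/26 = 88.5% → the Basic plan
Organic: the Premium plan 25/90 = 27.8%, the Basic plan 24/63 = 38.1% → the Basic plan
Referral: the Premium plan 35/284 = 12.3%, the Basic plan 55/262 = 21.0% → the Basic plan
Overall: the Premium plan 70/387 = 18.1%, the Basic plan 102/351 = 29.1% → the Basic plan
The Basic plan wins overall and in every signup group — no reversal.

No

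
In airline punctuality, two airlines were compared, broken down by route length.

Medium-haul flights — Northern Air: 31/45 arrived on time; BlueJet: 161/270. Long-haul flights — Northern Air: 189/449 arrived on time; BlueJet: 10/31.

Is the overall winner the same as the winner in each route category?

No

Medium-haul: Northern Air 31/45 = 68.9%, BlueJet 161/270 = 59.6% → Northern Air
Long-haul: Northern Air 189/449 = 42.1%, BlueJet 10/31 = 32.3% → Northern Air
Overall: Northern Air 220/494 = 44.5%, BlueJet 171/301 = 56.8% → BlueJet
Northern Air wins each route group but BlueJet wins overall — the comparison reverses. Northern Air's flights skew toward long-haul, which has a lower base rate.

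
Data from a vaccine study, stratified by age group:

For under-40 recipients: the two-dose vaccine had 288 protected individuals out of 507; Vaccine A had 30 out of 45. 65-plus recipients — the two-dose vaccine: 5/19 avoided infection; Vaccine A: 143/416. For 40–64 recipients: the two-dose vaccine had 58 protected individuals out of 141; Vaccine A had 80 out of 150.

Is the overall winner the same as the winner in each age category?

No

Under-40: the two-dose vaccine 288/507 = 56.8%, Vaccine A 30/45 = 66.7% → Vaccine A
65-plus: the two-dose vaccine 5/19 = 26.3%, Vaccine A 143/416 = 34.4% → Vaccine A
40–64: the two-dose vaccine 58/141 = 41.1%, Vaccine A 80/150 = 53.3% → Vaccine A
Overall: the two-dose vaccine 351/667 = 52.6%, Vaccine A 253/611 = 41.4% → the two-dose vaccine
Vaccine A wins each age group but the two-dose vaccine wins overall — the comparison reverses. Vaccine A's recipients skew toward 65-plus, which has a lower base rate.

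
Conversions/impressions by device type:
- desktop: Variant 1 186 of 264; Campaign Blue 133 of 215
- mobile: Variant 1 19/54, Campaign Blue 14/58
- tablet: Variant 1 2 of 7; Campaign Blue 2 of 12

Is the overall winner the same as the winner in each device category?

Yes

Desktop: Variant 1 186/264 = 70.5%, Campaign Blue 133/215 = 61.9% → Variant 1
Mobile: Variant 1 19/54 = 35.2%, Campaign Blue 14/58 = 24.1% → Variant 1
Tablet: Variant 1 2/7 = 28.6%, Campaign Blue 2/12 = 16.7% → Variant 1
Overall: Variant 1 207/325 = 63.7%, Campaign Blue 149/285 = 52.3% → Variant 1
Variant 1 wins overall and in every device group — no reversal.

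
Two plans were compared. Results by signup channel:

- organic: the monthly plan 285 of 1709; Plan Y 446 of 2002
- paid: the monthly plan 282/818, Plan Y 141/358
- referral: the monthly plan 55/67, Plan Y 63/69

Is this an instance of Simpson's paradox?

Organic: the monthly plan 285/1709 = 16.7%, Plan Y 446/2002 = 22.3% → Plan Y
Paid: the monthly plan 282/818 = 34.5%, Plan Y 141/358 = 39.4% → Plan Y
Referral: the monthly plan 55/67 = 82.1%, Plan Y 63/69 = 91.3% → Plan Y
Overall: the monthly plan 622/2594 = 24.0%, Plan Y 650/2429 = 26.8% → Plan Y
Plan Y wins overall and in every signup group — no reversal.

No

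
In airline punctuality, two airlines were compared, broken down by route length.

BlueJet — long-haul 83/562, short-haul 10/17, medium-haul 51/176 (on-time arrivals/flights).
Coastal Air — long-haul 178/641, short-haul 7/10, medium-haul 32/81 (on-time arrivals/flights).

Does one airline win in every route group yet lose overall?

Long-haul: BlueJet 83/562 = 14.8%, Coastal Air 178/641 = 27.8% → Coastal Air
Short-haul: BlueJet 10/17 = 58.8%, Coastal Air 7/10 = 70.0% → Coastal Air
Medium-haul: BlueJet 51/176 = 29.0%, Coastal Air 32/81 = 39.5% → Coastal Air
Overall: BlueJet 144/755 = 19.1%, Coastal Air 217/732 = 29.6% → Coastal Air
Coastal Air wins overall and in every route group — no reversal.

No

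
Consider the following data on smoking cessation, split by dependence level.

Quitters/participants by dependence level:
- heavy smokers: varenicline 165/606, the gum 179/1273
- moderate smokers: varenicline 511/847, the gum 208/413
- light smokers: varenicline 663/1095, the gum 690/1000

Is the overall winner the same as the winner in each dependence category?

No

Heavy smokers: varenicline 165/606 = 27.2%, the gum 179/1273 = 14.1% → varenicline
Moderate smokers: varenicline 511/847 = 60.3%, the gum 208/413 = 50.4% → varenicline
Light smokers: varenicline 663/1095 = 60.5%, the gum 690/1000 = 69.0% → the gum
Overall: varenicline 1339/2548 = 52.6%, the gum 1077/2686 = 40.1% → varenicline
Neither sweeps: varenicline wins 2 of 3 groups, the gum wins 1. Varenicline wins overall but not every group — no Simpson reversal.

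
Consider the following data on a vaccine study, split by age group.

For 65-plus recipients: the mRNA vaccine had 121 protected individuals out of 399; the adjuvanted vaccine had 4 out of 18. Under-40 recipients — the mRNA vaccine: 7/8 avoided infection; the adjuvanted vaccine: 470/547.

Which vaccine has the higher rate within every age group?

65-plus: the mRNA vaccine 121/399 = 30.3%, the adjuvanted vaccine 4/18 = 22.2% → the mRNA vaccine
Under-40: the mRNA vaccine 7/8 = 87.5%, the adjuvanted vaccine 470/547 = 85.9% → the mRNA vaccine
The mRNA vaccine has the higher rate in both groups.

the mRNA vaccine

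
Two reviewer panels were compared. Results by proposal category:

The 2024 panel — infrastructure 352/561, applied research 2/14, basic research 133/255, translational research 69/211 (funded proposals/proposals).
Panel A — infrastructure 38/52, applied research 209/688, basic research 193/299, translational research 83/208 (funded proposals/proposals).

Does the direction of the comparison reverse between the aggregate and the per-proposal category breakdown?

Yes

Infrastructure: the 2024 panel 352/561 = 62.7%, Panel A 38/52 = 73.1% → Panel A
Applied research: the 2024 panel 2/14 = 14.3%, Panel A 209/688 = 30.4% → Panel A
Basic research: the 2024 panel 133/255 = 52.2%, Panel A 193/299 = 64.5% → Panel A
Translational research: the 2024 panel 69/211 = 32.7%, Panel A 83/208 = 39.9% → Panel A
Overall: the 2024 panel 556/1041 = 53.4%, Panel A 523/1247 = 41.9% → the 2024 panel
Panel A wins each proposal group but the 2024 panel wins overall — the comparison reverses. Panel A's proposals skew toward applied research, which has a lower base rate.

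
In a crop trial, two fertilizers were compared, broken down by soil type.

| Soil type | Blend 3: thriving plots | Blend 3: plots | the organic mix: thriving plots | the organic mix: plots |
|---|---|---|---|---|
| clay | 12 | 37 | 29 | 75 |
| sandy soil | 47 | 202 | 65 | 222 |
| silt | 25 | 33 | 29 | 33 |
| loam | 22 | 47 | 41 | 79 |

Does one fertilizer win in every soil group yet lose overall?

No

Clay: Blend 3 12/37 = 32.4%, the organic mix 29/75 = 38.7% → the organic mix
Sandy soil: Blend 3 47/202 = 23.3%, the organic mix 65/222 = 29.3% → the organic mix
Silt: Blend 3 25/33 = 75.8%, the organic mix 29/33 = 87.9% → the organic mix
Loam: Blend 3 22/47 = 46.8%, the organic mix 41/79 = 51.9% → the organic mix
Overall: Blend 3 106/319 = 33.2%, the organic mix 164/409 = 40.1% → the organic mix
The organic mix wins overall and in every soil group — no reversal.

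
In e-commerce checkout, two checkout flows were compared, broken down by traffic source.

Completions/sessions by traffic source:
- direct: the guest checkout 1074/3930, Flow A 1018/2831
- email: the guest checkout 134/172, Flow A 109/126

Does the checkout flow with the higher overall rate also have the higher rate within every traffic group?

Direct: the guest checkout 1074/3930 = 27.3%, Flow A 1018/2831 = 36.0% → Flow A
Email: the guest checkout 134/172 = 77.9%, Flow A 109/126 = 86.5% → Flow A
Overall: the guest checkout 1208/4102 = 29.4%, Flow A 1127/2957 = 38.1% → Flow A
Flow A wins overall and in every traffic group — no reversal.

Yes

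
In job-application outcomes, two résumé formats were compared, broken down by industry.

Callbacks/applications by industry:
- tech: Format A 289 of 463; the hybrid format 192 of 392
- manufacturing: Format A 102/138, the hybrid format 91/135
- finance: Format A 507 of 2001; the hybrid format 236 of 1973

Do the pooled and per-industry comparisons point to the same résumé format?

Yes

Tech: Format A 289/463 = 62.4%, the hybrid format 192/392 = 49.0% → Format A
Manufacturing: Format A 102/138 = 73.9%, the hybrid format 91/135 = 67.4% → Format A
Finance: Format A 507/2001 = 25.3%, the hybrid format 236/1973 = 12.0% → Format A
Overall: Format A 898/2602 = 34.5%, the hybrid format 519/2500 = 20.8% → Format A
Format A wins overall and in every industry group — no reversal.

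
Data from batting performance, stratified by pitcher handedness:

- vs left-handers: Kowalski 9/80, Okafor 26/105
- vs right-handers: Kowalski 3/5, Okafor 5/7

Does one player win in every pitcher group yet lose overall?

Vs left-handers: Kowalski 9/80 = 11.2%, Okafor 26/105 = 24.8% → Okafor
Vs right-handers: Kowalski 3/5 = 60.0%, Okafor 5/7 = 71.4% → Okafor
Overall: Kowalski 12/85 = 14.1%, Okafor 31/112 = 27.7% → Okafor
Okafor wins overall and in every pitcher group — no reversal.

No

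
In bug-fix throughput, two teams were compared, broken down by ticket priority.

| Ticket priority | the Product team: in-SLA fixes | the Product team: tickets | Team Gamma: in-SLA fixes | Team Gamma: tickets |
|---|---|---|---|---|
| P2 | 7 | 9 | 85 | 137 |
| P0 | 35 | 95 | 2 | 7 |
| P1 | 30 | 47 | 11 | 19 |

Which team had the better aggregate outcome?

Team Gamma

P2: the Product team 7/9 = 77.8%, Team Gamma 85/137 = 62.0% → the Product team
P0: the Product team 35/95 = 36.8%, Team Gamma 2/7 = 28.6% → the Product team
P1: the Product team 30/47 = 63.8%, Team Gamma 11/19 = 57.9% → the Product team
Overall: the Product team 72/151 = 47.7%, Team Gamma 98/163 = 60.1% → Team Gamma
(The Product team wins every ticket group but Team Gamma wins overall — the Product team's tickets skew toward the low-rate P0 group.)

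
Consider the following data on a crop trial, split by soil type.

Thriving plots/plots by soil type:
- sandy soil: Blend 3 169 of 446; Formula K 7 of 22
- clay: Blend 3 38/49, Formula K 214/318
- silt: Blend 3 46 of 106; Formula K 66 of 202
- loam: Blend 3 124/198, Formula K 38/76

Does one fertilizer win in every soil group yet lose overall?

Sandy soil: Blend 3 169/446 = 37.9%, Formula K 7/22 = 31.8% → Blend 3
Clay: Blend 3 38/49 = 77.6%, Formula K 214/318 = 67.3% → Blend 3
Silt: Blend 3 46/106 = 43.4%, Formula K 66/202 = 32.7% → Blend 3
Loam: Blend 3 124/198 = 62.6%, Formula K 38/76 = 50.0% → Blend 3
Overall: Blend 3 377/799 = 47.2%, Formula K 325/618 = 52.6% → Formula K
Blend 3 wins each soil group but Formula K wins overall — the comparison reverses. Blend 3's plots skew toward sandy soil, which has a lower base rate.

Yes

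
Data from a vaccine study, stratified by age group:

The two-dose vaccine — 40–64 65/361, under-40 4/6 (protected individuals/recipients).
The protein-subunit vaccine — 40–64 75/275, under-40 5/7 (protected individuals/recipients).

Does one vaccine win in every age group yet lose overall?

No

40–64: the two-dose vaccine 65/361 = 18.0%, the protein-subunit vaccine 75/275 = 27.3% → the protein-subunit vaccine
Under-40: the two-dose vaccine 4/6 = 66.7%, the protein-subunit vaccine 5/7 = 71.4% → the protein-subunit vaccine
Overall: the two-dose vaccine 69/367 = 18.8%, the protein-subunit vaccine 80/282 = 28.4% → the protein-subunit vaccine
The protein-subunit vaccine wins overall and in every age group — no reversal.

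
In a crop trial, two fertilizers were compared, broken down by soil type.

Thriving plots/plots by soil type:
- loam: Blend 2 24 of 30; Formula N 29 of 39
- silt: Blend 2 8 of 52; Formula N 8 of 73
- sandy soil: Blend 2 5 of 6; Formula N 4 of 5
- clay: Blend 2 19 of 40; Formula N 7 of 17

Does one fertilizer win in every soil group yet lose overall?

Loam: Blend 2 24/30 = 80.0%, Formula N 29/39 = 74.4% → Blend 2
Silt: Blend 2 8/52 = 15.4%, Formula N 8/73 = 11.0% → Blend 2
Sandy soil: Blend 2 5/6 = 83.3%, Formula N 4/5 = 80.0% → Blend 2
Clay: Blend 2 19/40 = 47.5%, Formula N 7/17 = 41.2% → Blend 2
Overall: Blend 2 56/128 = 43.8%, Formula N 48/134 = 35.8% → Blend 2
Blend 2 wins overall and in every soil group — no reversal.

No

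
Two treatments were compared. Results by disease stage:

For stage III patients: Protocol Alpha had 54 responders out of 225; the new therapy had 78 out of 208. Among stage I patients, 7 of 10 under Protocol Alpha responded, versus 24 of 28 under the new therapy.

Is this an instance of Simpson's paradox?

Stage III: Protocol Alpha 54/225 = 24.0%, the new therapy 78/208 = 37.5% → the new therapy
Stage I: Protocol Alpha 7/10 = 70.0%, the new therapy 24/28 = 85.7% → the new therapy
Overall: Protocol Alpha 61/235 = 26.0%, the new therapy 102/236 = 43.2% → the new therapy
The new therapy wins overall and in every disease group — no reversal.

No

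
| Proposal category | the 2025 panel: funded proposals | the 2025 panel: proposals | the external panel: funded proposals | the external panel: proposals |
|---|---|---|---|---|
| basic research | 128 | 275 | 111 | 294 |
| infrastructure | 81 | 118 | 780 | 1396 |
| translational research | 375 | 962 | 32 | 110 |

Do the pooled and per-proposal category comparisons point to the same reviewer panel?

Basic research: the 2025 panel 128/275 = 46.5%, the external panel 111/294 = 37.8% → the 2025 panel
Infrastructure: the 2025 panel 81/118 = 68.6%, the external panel 780/1396 = 55.9% → the 2025 panel
Translational research: the 2025 panel 375/962 = 39.0%, the external panel 32/110 = 29.1% → the 2025 panel
Overall: the 2025 panel 584/1355 = 43.1%, the external panel 923/1800 = 51.3% → the external panel
The 2025 panel wins each proposal group but the external panel wins overall — the comparison reverses. The 2025 panel's proposals skew toward translational research, which has a lower base rate.

No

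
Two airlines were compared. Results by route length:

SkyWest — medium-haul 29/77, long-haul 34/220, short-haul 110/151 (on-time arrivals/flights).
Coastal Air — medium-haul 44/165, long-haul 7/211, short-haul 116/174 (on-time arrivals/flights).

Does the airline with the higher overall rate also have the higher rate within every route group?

Medium-haul: SkyWest 29/77 = 37.7%, Coastal Air 44/165 = 26.7% → SkyWest
Long-haul: SkyWest 34/220 = 15.5%, Coastal Air 7/211 = 3.3% → SkyWest
Short-haul: SkyWest 110/151 = 72.8%, Coastal Air 116/174 = 66.7% → SkyWest
Overall: SkyWest 173/448 = 38.6%, Coastal Air 167/550 = 30.4% → SkyWest
SkyWest wins overall and in every route group — no reversal.

Yes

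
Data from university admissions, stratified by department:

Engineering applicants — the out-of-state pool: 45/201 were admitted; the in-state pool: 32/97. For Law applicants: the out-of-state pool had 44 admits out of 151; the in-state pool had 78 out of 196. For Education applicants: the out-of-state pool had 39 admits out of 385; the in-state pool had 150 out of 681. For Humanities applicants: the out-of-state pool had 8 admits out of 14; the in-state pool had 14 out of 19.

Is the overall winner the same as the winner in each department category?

Engineering: the out-of-state pool 45/201 = 22.4%, the in-state pool 32/97 = 33.0% → the in-state pool
Law: the out-of-state pool 44/151 = 29.1%, the in-state pool 78/196 = 39.8% → the in-state pool
Education: the out-of-state pool 39/385 = 10.1%, the in-state pool 150/681 = 22.0% → the in-state pool
Humanities: the out-of-state pool 8/14 = 57.1%, the in-state pool 14/19 = 73.7% → the in-state pool
Overall: the out-of-state pool 136/751 = 18.1%, the in-state pool 274/993 = 27.6% → the in-state pool
The in-state pool wins overall and in every department group — no reversal.

Yes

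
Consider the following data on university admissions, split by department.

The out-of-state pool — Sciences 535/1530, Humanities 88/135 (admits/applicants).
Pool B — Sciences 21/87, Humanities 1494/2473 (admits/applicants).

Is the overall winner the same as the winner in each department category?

Sciences: the out-of-state pool 535/1530 = 35.0%, Pool B 21/87 = 24.1% → the out-of-state pool
Humanities: the out-of-state pool 88/135 = 65.2%, Pool B 1494/2473 = 60.4% → the out-of-state pool
Overall: the out-of-state pool 623/1665 = 37.4%, Pool B 1515/2560 = 59.2% → Pool B
The out-of-state pool wins each department group but Pool B wins overall — the comparison reverses. The out-of-state pool's applicants skew toward Sciences, which has a lower base rate.

No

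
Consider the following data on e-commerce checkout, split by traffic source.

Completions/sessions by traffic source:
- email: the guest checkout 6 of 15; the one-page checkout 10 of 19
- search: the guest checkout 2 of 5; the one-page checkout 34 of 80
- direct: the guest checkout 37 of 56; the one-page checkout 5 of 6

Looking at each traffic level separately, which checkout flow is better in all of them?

the one-page checkout

Email: the guest checkout 6/15 = 40.0%, the one-page checkout 10/19 = 52.6% → the one-page checkout
Search: the guest checkout 2/5 = 40.0%, the one-page checkout 34/80 = 42.5% → the one-page checkout
Direct: the guest checkout 37/56 = 66.1%, the one-page checkout 5/6 = 83.3% → the one-page checkout
The one-page checkout has the higher rate in all 3 groups.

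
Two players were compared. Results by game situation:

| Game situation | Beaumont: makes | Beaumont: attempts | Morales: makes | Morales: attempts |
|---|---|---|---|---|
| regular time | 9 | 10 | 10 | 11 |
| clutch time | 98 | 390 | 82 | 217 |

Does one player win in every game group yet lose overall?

Regular time: Beaumont 9/10 = 90.0%, Morales 10/11 = 90.9% → Morales
Clutch time: Beaumont 98/390 = 25.1%, Morales 82/217 = 37.8% → Morales
Overall: Beaumont 107/400 = 26.8%, Morales 92/228 = 40.4% → Morales
Morales wins overall and in every game group — no reversal.

No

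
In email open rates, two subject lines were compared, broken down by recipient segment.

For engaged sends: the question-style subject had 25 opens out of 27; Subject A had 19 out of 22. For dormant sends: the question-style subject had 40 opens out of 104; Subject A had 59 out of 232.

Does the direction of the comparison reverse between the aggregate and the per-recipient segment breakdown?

Engaged: the question-style subject 25/27 = 92.6%, Subject A 19/22 = 86.4% → the question-style subject
Dormant: the question-style subject 40/104 = 38.5%, Subject A 59/232 = 25.4% → the question-style subject
Overall: the question-style subject 65/131 = 49.6%, Subject A 78/254 = 30.7% → the question-style subject
The question-style subject wins overall and in every recipient group — no reversal.

No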